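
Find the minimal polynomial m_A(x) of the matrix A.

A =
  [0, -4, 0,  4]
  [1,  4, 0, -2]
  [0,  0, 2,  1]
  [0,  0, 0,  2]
x^2 - 4*x + 4

The characteristic polynomial is χ_A(x) = (x - 2)^4, so the eigenvalues are known. The minimal polynomial is
  m_A(x) = Π_λ (x − λ)^{k_λ}
where k_λ is the size of the *largest* Jordan block for λ (equivalently, the smallest k with (A − λI)^k v = 0 for every generalised eigenvector v of λ).

  λ = 2: largest Jordan block has size 2, contributing (x − 2)^2

So m_A(x) = (x - 2)^2 = x^2 - 4*x + 4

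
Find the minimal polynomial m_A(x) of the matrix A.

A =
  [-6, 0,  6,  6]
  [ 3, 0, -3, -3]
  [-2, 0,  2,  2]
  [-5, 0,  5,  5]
x^2 - x

The characteristic polynomial is χ_A(x) = x^3*(x - 1), so the eigenvalues are known. The minimal polynomial is
  m_A(x) = Π_λ (x − λ)^{k_λ}
where k_λ is the size of the *largest* Jordan block for λ (equivalently, the smallest k with (A − λI)^k v = 0 for every generalised eigenvector v of λ).

  λ = 0: largest Jordan block has size 1, contributing (x − 0)
  λ = 1: largest Jordan block has size 1, contributing (x − 1)

So m_A(x) = x*(x - 1) = x^2 - x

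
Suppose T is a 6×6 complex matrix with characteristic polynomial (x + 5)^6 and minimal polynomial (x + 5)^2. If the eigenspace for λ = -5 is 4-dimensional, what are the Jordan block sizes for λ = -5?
Block sizes for λ = -5: [2, 2, 1, 1]

Step 1 — from the characteristic polynomial, algebraic multiplicity of λ = -5 is 6. From dim ker(T − (-5)·I) = 4, there are exactly 4 Jordan blocks for λ = -5.
Step 2 — from the minimal polynomial, the factor (x + 5)^2 tells us the largest block for λ = -5 has size 2.
Step 3 — with total size 6, 4 blocks, and largest block 2, the block sizes (in nonincreasing order) are [2, 2, 1, 1].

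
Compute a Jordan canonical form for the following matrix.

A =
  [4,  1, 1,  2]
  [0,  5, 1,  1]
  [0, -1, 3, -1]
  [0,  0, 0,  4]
J_2(4) ⊕ J_2(4)

The characteristic polynomial is
  det(x·I − A) = x^4 - 16*x^3 + 96*x^2 - 256*x + 256 = (x - 4)^4

Eigenvalues and multiplicities (the geometric multiplicity of λ is n − rank(A − λI), which equals the number of Jordan blocks for λ):
  λ = 4: algebraic multiplicity = 4, geometric multiplicity = 2

Determining the block sizes for each eigenvalue:
  λ = 4: with am = 4 and gm = 2, the partition is not yet determined (e.g. several partitions of 4 into 2 parts exist). Let N = A − (4)·I. Computing rank(N^1) = 2, rank(N^2) = 0; the number of blocks of size ≥ j is rank(N^{j−1}) − rank(N^j), giving [2, 2]. So we have 2 block(s) of size 2 → block sizes [2, 2]

Assembling the blocks gives a Jordan form
J =
  [4, 1, 0, 0]
  [0, 4, 0, 0]
  [0, 0, 4, 1]
  [0, 0, 0, 4]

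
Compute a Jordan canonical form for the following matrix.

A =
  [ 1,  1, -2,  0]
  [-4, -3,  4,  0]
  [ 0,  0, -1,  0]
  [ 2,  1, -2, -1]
J_2(-1) ⊕ J_1(-1) ⊕ J_1(-1)

The characteristic polynomial is
  det(x·I − A) = x^4 + 4*x^3 + 6*x^2 + 4*x + 1 = (x + 1)^4

Eigenvalues and multiplicities (the geometric multiplicity of λ is n − rank(A − λI), which equals the number of Jordan blocks for λ):
  λ = -1: algebraic multiplicity = 4, geometric multiplicity = 3

Determining the block sizes for each eigenvalue:
  λ = -1: 3 blocks summing to 4 forces exactly one block of size 2 and the rest size 1 → block sizes [2, 1, 1]

Assembling the blocks gives a Jordan form
J =
  [-1,  1,  0,  0]
  [ 0, -1,  0,  0]
  [ 0,  0, -1,  0]
  [ 0,  0,  0, -1]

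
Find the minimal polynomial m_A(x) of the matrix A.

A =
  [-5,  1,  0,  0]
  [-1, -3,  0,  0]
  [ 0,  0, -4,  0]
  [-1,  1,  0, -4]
x^2 + 8*x + 16

The characteristic polynomial is χ_A(x) = (x + 4)^4, so the eigenvalues are known. The minimal polynomial is
  m_A(x) = Π_λ (x − λ)^{k_λ}
where k_λ is the size of the *largest* Jordan block for λ (equivalently, the smallest k with (A − λI)^k v = 0 for every generalised eigenvector v of λ).

  λ = -4: largest Jordan block has size 2, contributing (x + 4)^2

So m_A(x) = (x + 4)^2 = x^2 + 8*x + 16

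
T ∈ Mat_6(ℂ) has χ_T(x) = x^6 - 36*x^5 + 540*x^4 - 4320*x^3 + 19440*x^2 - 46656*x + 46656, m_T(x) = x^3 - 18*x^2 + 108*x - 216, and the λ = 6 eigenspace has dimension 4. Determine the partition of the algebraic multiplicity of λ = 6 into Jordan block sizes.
Block sizes for λ = 6: [3, 1, 1, 1]

Step 1 — from the characteristic polynomial, algebraic multiplicity of λ = 6 is 6. From dim ker(T − (6)·I) = 4, there are exactly 4 Jordan blocks for λ = 6.
Step 2 — from the minimal polynomial, the factor (x − 6)^3 tells us the largest block for λ = 6 has size 3.
Step 3 — with total size 6, 4 blocks, and largest block 3, the block sizes (in nonincreasing order) are [3, 1, 1, 1].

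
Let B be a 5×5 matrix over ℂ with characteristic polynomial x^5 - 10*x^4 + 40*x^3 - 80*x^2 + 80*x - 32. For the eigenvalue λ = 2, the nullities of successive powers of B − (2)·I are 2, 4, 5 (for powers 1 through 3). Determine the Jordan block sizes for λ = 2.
Block sizes for λ = 2: [3, 2]

From the dimensions of kernels of powers, the number of Jordan blocks of size at least j is d_j − d_{j−1} where d_j = dim ker(N^j) (with d_0 = 0). Computing the differences gives [2, 2, 1].
The number of blocks of size exactly k is (#blocks of size ≥ k) − (#blocks of size ≥ k + 1), so the partition is: 1 block(s) of size 2, 1 block(s) of size 3.
In nonincreasing order the block sizes are [3, 2].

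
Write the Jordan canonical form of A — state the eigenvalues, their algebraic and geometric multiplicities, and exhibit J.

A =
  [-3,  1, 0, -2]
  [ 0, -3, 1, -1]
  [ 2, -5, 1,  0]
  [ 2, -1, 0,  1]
J_3(-1) ⊕ J_1(-1)

The characteristic polynomial is
  det(x·I − A) = x^4 + 4*x^3 + 6*x^2 + 4*x + 1 = (x + 1)^4

Eigenvalues and multiplicities (the geometric multiplicity of λ is n − rank(A − λI), which equals the number of Jordan blocks for λ):
  λ = -1: algebraic multiplicity = 4, geometric multiplicity = 2

Determining the block sizes for each eigenvalue:
  λ = -1: with am = 4 and gm = 2, the partition is not yet determined (e.g. several partitions of 4 into 2 parts exist). Let N = A − (-1)·I. Computing rank(N^1) = 2, rank(N^2) = 1, rank(N^3) = 0; the number of blocks of size ≥ j is rank(N^{j−1}) − rank(N^j), giving [2, 1, 1]. So we have 1 block(s) of size 3, 1 block(s) of size 1 → block sizes [3, 1]

Assembling the blocks gives a Jordan form
J =
  [-1,  1,  0,  0]
  [ 0, -1,  1,  0]
  [ 0,  0, -1,  0]
  [ 0,  0,  0, -1]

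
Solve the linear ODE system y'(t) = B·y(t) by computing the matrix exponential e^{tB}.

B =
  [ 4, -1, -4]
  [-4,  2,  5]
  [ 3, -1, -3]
e^{tB} =
  [t^2*exp(t)/2 + 3*t*exp(t) + exp(t), -t*exp(t), -t^2*exp(t)/2 - 4*t*exp(t)]
  [-t^2*exp(t)/2 - 4*t*exp(t), t*exp(t) + exp(t), t^2*exp(t)/2 + 5*t*exp(t)]
  [t^2*exp(t)/2 + 3*t*exp(t), -t*exp(t), -t^2*exp(t)/2 - 4*t*exp(t) + exp(t)]

Strategy: write B = P · J · P⁻¹ where J is a Jordan canonical form, so e^{tB} = P · e^{tJ} · P⁻¹, and e^{tJ} can be computed block-by-block.

B has Jordan form
J =
  [1, 1, 0]
  [0, 1, 1]
  [0, 0, 1]
(up to reordering of blocks).

Per-block formulas:
  For a 3×3 Jordan block J_3(1): exp(t · J_3(1)) = e^(1t)·(I + t·N + (t^2/2)·N^2), where N is the 3×3 nilpotent shift.

After assembling e^{tJ} and conjugating by P, we get:

e^{tB} =
  [t^2*exp(t)/2 + 3*t*exp(t) + exp(t), -t*exp(t), -t^2*exp(t)/2 - 4*t*exp(t)]
  [-t^2*exp(t)/2 - 4*t*exp(t), t*exp(t) + exp(t), t^2*exp(t)/2 + 5*t*exp(t)]
  [t^2*exp(t)/2 + 3*t*exp(t), -t*exp(t), -t^2*exp(t)/2 - 4*t*exp(t) + exp(t)]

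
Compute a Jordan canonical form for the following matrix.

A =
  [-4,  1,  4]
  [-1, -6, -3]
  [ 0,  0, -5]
J_3(-5)

The characteristic polynomial is
  det(x·I − A) = x^3 + 15*x^2 + 75*x + 125 = (x + 5)^3

Eigenvalues and multiplicities (the geometric multiplicity of λ is n − rank(A − λI), which equals the number of Jordan blocks for λ):
  λ = -5: algebraic multiplicity = 3, geometric multiplicity = 1

Determining the block sizes for each eigenvalue:
  λ = -5: one block (gm = 1), so the single block has size am = 3 → block sizes [3]

Assembling the blocks gives a Jordan form
J =
  [-5,  1,  0]
  [ 0, -5,  1]
  [ 0,  0, -5]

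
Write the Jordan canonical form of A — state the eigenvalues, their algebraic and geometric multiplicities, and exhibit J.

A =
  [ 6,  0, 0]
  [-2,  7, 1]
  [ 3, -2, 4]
J_1(5) ⊕ J_2(6)

The characteristic polynomial is
  det(x·I − A) = x^3 - 17*x^2 + 96*x - 180 = (x - 6)^2*(x - 5)

Eigenvalues and multiplicities (the geometric multiplicity of λ is n − rank(A − λI), which equals the number of Jordan blocks for λ):
  λ = 5: algebraic multiplicity = 1, geometric multiplicity = 1
  λ = 6: algebraic multiplicity = 2, geometric multiplicity = 1

Determining the block sizes for each eigenvalue:
  λ = 5: one block (gm = 1), so the single block has size am = 1 → block sizes [1]
  λ = 6: one block (gm = 1), so the single block has size am = 2 → block sizes [2]

Assembling the blocks gives a Jordan form
J =
  [5, 0, 0]
  [0, 6, 1]
  [0, 0, 6]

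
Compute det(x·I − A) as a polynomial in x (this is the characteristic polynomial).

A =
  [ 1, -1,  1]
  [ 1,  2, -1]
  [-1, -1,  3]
x^3 - 6*x^2 + 12*x - 8

Expanding det(x·I − A) (e.g. by cofactor expansion or by noting that A is similar to its Jordan form J, which has the same characteristic polynomial as A) gives
  χ_A(x) = x^3 - 6*x^2 + 12*x - 8
which factors as (x - 2)^3. The eigenvalues (with algebraic multiplicities) are λ = 2 with multiplicity 3.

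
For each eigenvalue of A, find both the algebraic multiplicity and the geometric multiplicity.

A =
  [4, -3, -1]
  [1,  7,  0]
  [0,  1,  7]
λ = 6: alg = 3, geom = 1

Step 1 — factor the characteristic polynomial to read off the algebraic multiplicities:
  χ_A(x) = (x - 6)^3

Step 2 — compute geometric multiplicities via the rank-nullity identity g(λ) = n − rank(A − λI):
  rank(A − (6)·I) = 2, so dim ker(A − (6)·I) = n − 2 = 1

Summary:
  λ = 6: algebraic multiplicity = 3, geometric multiplicity = 1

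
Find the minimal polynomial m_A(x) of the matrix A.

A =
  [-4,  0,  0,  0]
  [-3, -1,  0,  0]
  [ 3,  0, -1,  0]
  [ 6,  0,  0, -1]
x^2 + 5*x + 4

The characteristic polynomial is χ_A(x) = (x + 1)^3*(x + 4), so the eigenvalues are known. The minimal polynomial is
  m_A(x) = Π_λ (x − λ)^{k_λ}
where k_λ is the size of the *largest* Jordan block for λ (equivalently, the smallest k with (A − λI)^k v = 0 for every generalised eigenvector v of λ).

  λ = -4: largest Jordan block has size 1, contributing (x + 4)
  λ = -1: largest Jordan block has size 1, contributing (x + 1)

So m_A(x) = (x + 1)*(x + 4) = x^2 + 5*x + 4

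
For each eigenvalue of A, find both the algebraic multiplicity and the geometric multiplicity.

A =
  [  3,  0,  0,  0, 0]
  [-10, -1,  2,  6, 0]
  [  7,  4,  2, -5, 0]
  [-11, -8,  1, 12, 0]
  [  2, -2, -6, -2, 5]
λ = 3: alg = 2, geom = 2; λ = 5: alg = 3, geom = 2

Step 1 — factor the characteristic polynomial to read off the algebraic multiplicities:
  χ_A(x) = (x - 5)^3*(x - 3)^2

Step 2 — compute geometric multiplicities via the rank-nullity identity g(λ) = n − rank(A − λI):
  rank(A − (3)·I) = 3, so dim ker(A − (3)·I) = n − 3 = 2
  rank(A − (5)·I) = 3, so dim ker(A − (5)·I) = n − 3 = 2

Summary:
  λ = 3: algebraic multiplicity = 2, geometric multiplicity = 2
  λ = 5: algebraic multiplicity = 3, geometric multiplicity = 2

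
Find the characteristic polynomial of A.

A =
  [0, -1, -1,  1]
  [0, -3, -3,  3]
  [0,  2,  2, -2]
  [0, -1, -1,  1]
x^4

Expanding det(x·I − A) (e.g. by cofactor expansion or by noting that A is similar to its Jordan form J, which has the same characteristic polynomial as A) gives
  χ_A(x) = x^4
which factors as x^4. The eigenvalues (with algebraic multiplicities) are λ = 0 with multiplicity 4.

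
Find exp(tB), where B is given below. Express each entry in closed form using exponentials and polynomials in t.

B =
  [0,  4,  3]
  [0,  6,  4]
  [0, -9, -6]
e^{tB} =
  [1, -3*t^2/2 + 4*t, -t^2 + 3*t]
  [0, 6*t + 1, 4*t]
  [0, -9*t, 1 - 6*t]

Strategy: write B = P · J · P⁻¹ where J is a Jordan canonical form, so e^{tB} = P · e^{tJ} · P⁻¹, and e^{tJ} can be computed block-by-block.

B has Jordan form
J =
  [0, 1, 0]
  [0, 0, 1]
  [0, 0, 0]
(up to reordering of blocks).

Per-block formulas:
  For a 3×3 Jordan block J_3(0): exp(t · J_3(0)) = e^(0t)·(I + t·N + (t^2/2)·N^2), where N is the 3×3 nilpotent shift.

After assembling e^{tJ} and conjugating by P, we get:

e^{tB} =
  [1, -3*t^2/2 + 4*t, -t^2 + 3*t]
  [0, 6*t + 1, 4*t]
  [0, -9*t, 1 - 6*t]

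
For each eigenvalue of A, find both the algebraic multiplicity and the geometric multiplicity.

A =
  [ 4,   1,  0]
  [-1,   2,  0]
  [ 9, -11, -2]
λ = -2: alg = 1, geom = 1; λ = 3: alg = 2, geom = 1

Step 1 — factor the characteristic polynomial to read off the algebraic multiplicities:
  χ_A(x) = (x - 3)^2*(x + 2)

Step 2 — compute geometric multiplicities via the rank-nullity identity g(λ) = n − rank(A − λI):
  rank(A − (-2)·I) = 2, so dim ker(A − (-2)·I) = n − 2 = 1
  rank(A − (3)·I) = 2, so dim ker(A − (3)·I) = n − 2 = 1

Summary:
  λ = -2: algebraic multiplicity = 1, geometric multiplicity = 1
  λ = 3: algebraic multiplicity = 2, geometric multiplicity = 1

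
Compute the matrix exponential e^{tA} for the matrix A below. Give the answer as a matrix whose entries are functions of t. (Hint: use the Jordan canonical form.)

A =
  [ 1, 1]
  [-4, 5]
e^{tA} =
  [-2*t*exp(3*t) + exp(3*t), t*exp(3*t)]
  [-4*t*exp(3*t), 2*t*exp(3*t) + exp(3*t)]

Strategy: write A = P · J · P⁻¹ where J is a Jordan canonical form, so e^{tA} = P · e^{tJ} · P⁻¹, and e^{tJ} can be computed block-by-block.

A has Jordan form
J =
  [3, 1]
  [0, 3]
(up to reordering of blocks).

Per-block formulas:
  For a 2×2 Jordan block J_2(3): exp(t · J_2(3)) = e^(3t)·(I + t·N), where N is the 2×2 nilpotent shift.

After assembling e^{tJ} and conjugating by P, we get:

e^{tA} =
  [-2*t*exp(3*t) + exp(3*t), t*exp(3*t)]
  [-4*t*exp(3*t), 2*t*exp(3*t) + exp(3*t)]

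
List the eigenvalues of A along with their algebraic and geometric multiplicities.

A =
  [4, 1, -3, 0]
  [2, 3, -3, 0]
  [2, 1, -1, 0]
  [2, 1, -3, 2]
λ = 2: alg = 4, geom = 3

Step 1 — factor the characteristic polynomial to read off the algebraic multiplicities:
  χ_A(x) = (x - 2)^4

Step 2 — compute geometric multiplicities via the rank-nullity identity g(λ) = n − rank(A − λI):
  rank(A − (2)·I) = 1, so dim ker(A − (2)·I) = n − 1 = 3

Summary:
  λ = 2: algebraic multiplicity = 4, geometric multiplicity = 3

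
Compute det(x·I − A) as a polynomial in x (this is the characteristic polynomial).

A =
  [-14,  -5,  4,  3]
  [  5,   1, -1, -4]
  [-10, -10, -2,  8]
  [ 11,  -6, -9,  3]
x^4 + 12*x^3 + 37*x^2 - 30*x - 200

Expanding det(x·I − A) (e.g. by cofactor expansion or by noting that A is similar to its Jordan form J, which has the same characteristic polynomial as A) gives
  χ_A(x) = x^4 + 12*x^3 + 37*x^2 - 30*x - 200
which factors as (x - 2)*(x + 4)*(x + 5)^2. The eigenvalues (with algebraic multiplicities) are λ = -5 with multiplicity 2, λ = -4 with multiplicity 1, λ = 2 with multiplicity 1.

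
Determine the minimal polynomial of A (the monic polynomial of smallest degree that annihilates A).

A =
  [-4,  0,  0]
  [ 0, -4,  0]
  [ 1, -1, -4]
x^2 + 8*x + 16

The characteristic polynomial is χ_A(x) = (x + 4)^3, so the eigenvalues are known. The minimal polynomial is
  m_A(x) = Π_λ (x − λ)^{k_λ}
where k_λ is the size of the *largest* Jordan block for λ (equivalently, the smallest k with (A − λI)^k v = 0 for every generalised eigenvector v of λ).

  λ = -4: largest Jordan block has size 2, contributing (x + 4)^2

So m_A(x) = (x + 4)^2 = x^2 + 8*x + 16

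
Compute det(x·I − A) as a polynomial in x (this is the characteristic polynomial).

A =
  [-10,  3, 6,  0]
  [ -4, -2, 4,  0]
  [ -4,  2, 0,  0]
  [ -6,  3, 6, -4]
x^4 + 16*x^3 + 96*x^2 + 256*x + 256

Expanding det(x·I − A) (e.g. by cofactor expansion or by noting that A is similar to its Jordan form J, which has the same characteristic polynomial as A) gives
  χ_A(x) = x^4 + 16*x^3 + 96*x^2 + 256*x + 256
which factors as (x + 4)^4. The eigenvalues (with algebraic multiplicities) are λ = -4 with multiplicity 4.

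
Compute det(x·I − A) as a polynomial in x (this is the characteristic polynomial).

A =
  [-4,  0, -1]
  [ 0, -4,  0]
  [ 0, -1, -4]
x^3 + 12*x^2 + 48*x + 64

Expanding det(x·I − A) (e.g. by cofactor expansion or by noting that A is similar to its Jordan form J, which has the same characteristic polynomial as A) gives
  χ_A(x) = x^3 + 12*x^2 + 48*x + 64
which factors as (x + 4)^3. The eigenvalues (with algebraic multiplicities) are λ = -4 with multiplicity 3.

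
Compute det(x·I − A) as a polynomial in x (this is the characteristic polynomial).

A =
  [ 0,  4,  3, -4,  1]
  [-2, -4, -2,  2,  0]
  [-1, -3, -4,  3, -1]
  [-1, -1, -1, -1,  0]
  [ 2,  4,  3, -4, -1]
x^5 + 10*x^4 + 40*x^3 + 80*x^2 + 80*x + 32

Expanding det(x·I − A) (e.g. by cofactor expansion or by noting that A is similar to its Jordan form J, which has the same characteristic polynomial as A) gives
  χ_A(x) = x^5 + 10*x^4 + 40*x^3 + 80*x^2 + 80*x + 32
which factors as (x + 2)^5. The eigenvalues (with algebraic multiplicities) are λ = -2 with multiplicity 5.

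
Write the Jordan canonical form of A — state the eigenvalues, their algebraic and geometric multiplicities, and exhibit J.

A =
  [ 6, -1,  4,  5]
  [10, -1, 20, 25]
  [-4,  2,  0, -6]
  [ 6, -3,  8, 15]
J_1(4) ⊕ J_1(4) ⊕ J_2(6)

The characteristic polynomial is
  det(x·I − A) = x^4 - 20*x^3 + 148*x^2 - 480*x + 576 = (x - 6)^2*(x - 4)^2

Eigenvalues and multiplicities (the geometric multiplicity of λ is n − rank(A − λI), which equals the number of Jordan blocks for λ):
  λ = 4: algebraic multiplicity = 2, geometric multiplicity = 2
  λ = 6: algebraic multiplicity = 2, geometric multiplicity = 1

Determining the block sizes for each eigenvalue:
  λ = 4: gm = am = 2, so every block has size 1 → block sizes [1, 1]
  λ = 6: one block (gm = 1), so the single block has size am = 2 → block sizes [2]

Assembling the blocks gives a Jordan form
J =
  [4, 0, 0, 0]
  [0, 4, 0, 0]
  [0, 0, 6, 1]
  [0, 0, 0, 6]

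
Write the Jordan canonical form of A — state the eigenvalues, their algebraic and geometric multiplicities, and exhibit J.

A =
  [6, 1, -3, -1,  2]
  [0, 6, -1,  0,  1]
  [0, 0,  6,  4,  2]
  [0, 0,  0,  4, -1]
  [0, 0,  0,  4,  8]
J_3(6) ⊕ J_2(6)

The characteristic polynomial is
  det(x·I − A) = x^5 - 30*x^4 + 360*x^3 - 2160*x^2 + 6480*x - 7776 = (x - 6)^5

Eigenvalues and multiplicities (the geometric multiplicity of λ is n − rank(A − λI), which equals the number of Jordan blocks for λ):
  λ = 6: algebraic multiplicity = 5, geometric multiplicity = 2

Determining the block sizes for each eigenvalue:
  λ = 6: with am = 5 and gm = 2, the partition is not yet determined (e.g. several partitions of 5 into 2 parts exist). Let N = A − (6)·I. Computing rank(N^1) = 3, rank(N^2) = 1, rank(N^3) = 0; the number of blocks of size ≥ j is rank(N^{j−1}) − rank(N^j), giving [2, 2, 1]. So we have 1 block(s) of size 3, 1 block(s) of size 2 → block sizes [3, 2]

Assembling the blocks gives a Jordan form
J =
  [6, 1, 0, 0, 0]
  [0, 6, 1, 0, 0]
  [0, 0, 6, 0, 0]
  [0, 0, 0, 6, 1]
  [0, 0, 0, 0, 6]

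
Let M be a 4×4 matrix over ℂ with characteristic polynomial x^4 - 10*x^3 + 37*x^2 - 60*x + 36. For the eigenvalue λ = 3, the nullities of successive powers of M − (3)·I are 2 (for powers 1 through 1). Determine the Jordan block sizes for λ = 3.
Block sizes for λ = 3: [1, 1]

From the dimensions of kernels of powers, the number of Jordan blocks of size at least j is d_j − d_{j−1} where d_j = dim ker(N^j) (with d_0 = 0). Computing the differences gives [2].
The number of blocks of size exactly k is (#blocks of size ≥ k) − (#blocks of size ≥ k + 1), so the partition is: 2 block(s) of size 1.
In nonincreasing order the block sizes are [1, 1].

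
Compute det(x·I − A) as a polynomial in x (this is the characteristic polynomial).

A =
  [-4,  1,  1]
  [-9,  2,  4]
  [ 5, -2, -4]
x^3 + 6*x^2 + 12*x + 8

Expanding det(x·I − A) (e.g. by cofactor expansion or by noting that A is similar to its Jordan form J, which has the same characteristic polynomial as A) gives
  χ_A(x) = x^3 + 6*x^2 + 12*x + 8
which factors as (x + 2)^3. The eigenvalues (with algebraic multiplicities) are λ = -2 with multiplicity 3.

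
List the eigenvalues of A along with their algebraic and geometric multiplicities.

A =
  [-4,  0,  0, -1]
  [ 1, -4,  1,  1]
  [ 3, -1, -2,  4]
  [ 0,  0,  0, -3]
λ = -4: alg = 1, geom = 1; λ = -3: alg = 3, geom = 1

Step 1 — factor the characteristic polynomial to read off the algebraic multiplicities:
  χ_A(x) = (x + 3)^3*(x + 4)

Step 2 — compute geometric multiplicities via the rank-nullity identity g(λ) = n − rank(A − λI):
  rank(A − (-4)·I) = 3, so dim ker(A − (-4)·I) = n − 3 = 1
  rank(A − (-3)·I) = 3, so dim ker(A − (-3)·I) = n − 3 = 1

Summary:
  λ = -4: algebraic multiplicity = 1, geometric multiplicity = 1
  λ = -3: algebraic multiplicity = 3, geometric multiplicity = 1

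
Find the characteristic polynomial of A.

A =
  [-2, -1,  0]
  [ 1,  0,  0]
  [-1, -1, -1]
x^3 + 3*x^2 + 3*x + 1

Expanding det(x·I − A) (e.g. by cofactor expansion or by noting that A is similar to its Jordan form J, which has the same characteristic polynomial as A) gives
  χ_A(x) = x^3 + 3*x^2 + 3*x + 1
which factors as (x + 1)^3. The eigenvalues (with algebraic multiplicities) are λ = -1 with multiplicity 3.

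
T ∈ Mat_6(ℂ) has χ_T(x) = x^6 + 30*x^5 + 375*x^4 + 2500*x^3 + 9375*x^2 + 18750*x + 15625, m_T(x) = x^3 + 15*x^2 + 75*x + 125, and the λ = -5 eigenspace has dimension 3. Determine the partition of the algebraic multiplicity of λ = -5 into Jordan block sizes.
Block sizes for λ = -5: [3, 2, 1]

Step 1 — from the characteristic polynomial, algebraic multiplicity of λ = -5 is 6. From dim ker(T − (-5)·I) = 3, there are exactly 3 Jordan blocks for λ = -5.
Step 2 — from the minimal polynomial, the factor (x + 5)^3 tells us the largest block for λ = -5 has size 3.
Step 3 — with total size 6, 3 blocks, and largest block 3, the block sizes (in nonincreasing order) are [3, 2, 1].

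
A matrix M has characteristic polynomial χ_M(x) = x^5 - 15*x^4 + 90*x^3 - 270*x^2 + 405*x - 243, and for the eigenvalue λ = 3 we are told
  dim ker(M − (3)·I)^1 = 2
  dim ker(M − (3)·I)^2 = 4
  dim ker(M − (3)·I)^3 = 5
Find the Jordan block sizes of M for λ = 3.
Block sizes for λ = 3: [3, 2]

From the dimensions of kernels of powers, the number of Jordan blocks of size at least j is d_j − d_{j−1} where d_j = dim ker(N^j) (with d_0 = 0). Computing the differences gives [2, 2, 1].
The number of blocks of size exactly k is (#blocks of size ≥ k) − (#blocks of size ≥ k + 1), so the partition is: 1 block(s) of size 2, 1 block(s) of size 3.
In nonincreasing order the block sizes are [3, 2].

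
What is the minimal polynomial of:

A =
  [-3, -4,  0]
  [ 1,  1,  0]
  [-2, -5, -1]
x^3 + 3*x^2 + 3*x + 1

The characteristic polynomial is χ_A(x) = (x + 1)^3, so the eigenvalues are known. The minimal polynomial is
  m_A(x) = Π_λ (x − λ)^{k_λ}
where k_λ is the size of the *largest* Jordan block for λ (equivalently, the smallest k with (A − λI)^k v = 0 for every generalised eigenvector v of λ).

  λ = -1: largest Jordan block has size 3, contributing (x + 1)^3

So m_A(x) = (x + 1)^3 = x^3 + 3*x^2 + 3*x + 1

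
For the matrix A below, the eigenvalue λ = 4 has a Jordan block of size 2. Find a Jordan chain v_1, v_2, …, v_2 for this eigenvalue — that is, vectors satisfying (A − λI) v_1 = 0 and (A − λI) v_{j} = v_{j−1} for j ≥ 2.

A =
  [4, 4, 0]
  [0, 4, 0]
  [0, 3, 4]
A Jordan chain for λ = 4 of length 2:
v_1 = (4, 0, 3)ᵀ
v_2 = (0, 1, 0)ᵀ

Let N = A − (4)·I. We want v_2 with N^2 v_2 = 0 but N^1 v_2 ≠ 0; then v_{j-1} := N · v_j for j = 2, …, 2.

Pick v_2 = (0, 1, 0)ᵀ.
Then v_1 = N · v_2 = (4, 0, 3)ᵀ.

Sanity check: (A − (4)·I) v_1 = (0, 0, 0)ᵀ = 0. ✓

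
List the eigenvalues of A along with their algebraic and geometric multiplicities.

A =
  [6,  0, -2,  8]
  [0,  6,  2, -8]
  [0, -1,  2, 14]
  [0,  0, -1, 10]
λ = 6: alg = 4, geom = 2

Step 1 — factor the characteristic polynomial to read off the algebraic multiplicities:
  χ_A(x) = (x - 6)^4

Step 2 — compute geometric multiplicities via the rank-nullity identity g(λ) = n − rank(A − λI):
  rank(A − (6)·I) = 2, so dim ker(A − (6)·I) = n − 2 = 2

Summary:
  λ = 6: algebraic multiplicity = 4, geometric multiplicity = 2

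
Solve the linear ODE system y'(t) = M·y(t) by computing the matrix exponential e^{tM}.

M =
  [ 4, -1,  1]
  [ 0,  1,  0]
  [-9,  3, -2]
e^{tM} =
  [3*t*exp(t) + exp(t), -t*exp(t), t*exp(t)]
  [0, exp(t), 0]
  [-9*t*exp(t), 3*t*exp(t), -3*t*exp(t) + exp(t)]

Strategy: write M = P · J · P⁻¹ where J is a Jordan canonical form, so e^{tM} = P · e^{tJ} · P⁻¹, and e^{tJ} can be computed block-by-block.

M has Jordan form
J =
  [1, 1, 0]
  [0, 1, 0]
  [0, 0, 1]
(up to reordering of blocks).

Per-block formulas:
  For a 1×1 block at λ = 1: exp(t · [1]) = [e^(1t)].
  For a 2×2 Jordan block J_2(1): exp(t · J_2(1)) = e^(1t)·(I + t·N), where N is the 2×2 nilpotent shift.

After assembling e^{tJ} and conjugating by P, we get:

e^{tM} =
  [3*t*exp(t) + exp(t), -t*exp(t), t*exp(t)]
  [0, exp(t), 0]
  [-9*t*exp(t), 3*t*exp(t), -3*t*exp(t) + exp(t)]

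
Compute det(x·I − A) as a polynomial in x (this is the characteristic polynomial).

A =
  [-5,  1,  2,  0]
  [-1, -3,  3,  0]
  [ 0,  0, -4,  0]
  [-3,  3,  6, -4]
x^4 + 16*x^3 + 96*x^2 + 256*x + 256

Expanding det(x·I − A) (e.g. by cofactor expansion or by noting that A is similar to its Jordan form J, which has the same characteristic polynomial as A) gives
  χ_A(x) = x^4 + 16*x^3 + 96*x^2 + 256*x + 256
which factors as (x + 4)^4. The eigenvalues (with algebraic multiplicities) are λ = -4 with multiplicity 4.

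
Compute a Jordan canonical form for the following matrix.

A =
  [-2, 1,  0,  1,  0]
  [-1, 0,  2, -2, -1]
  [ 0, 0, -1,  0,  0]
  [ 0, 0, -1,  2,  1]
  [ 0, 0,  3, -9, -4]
J_3(-1) ⊕ J_2(-1)

The characteristic polynomial is
  det(x·I − A) = x^5 + 5*x^4 + 10*x^3 + 10*x^2 + 5*x + 1 = (x + 1)^5

Eigenvalues and multiplicities (the geometric multiplicity of λ is n − rank(A − λI), which equals the number of Jordan blocks for λ):
  λ = -1: algebraic multiplicity = 5, geometric multiplicity = 2

Determining the block sizes for each eigenvalue:
  λ = -1: with am = 5 and gm = 2, the partition is not yet determined (e.g. several partitions of 5 into 2 parts exist). Let N = A − (-1)·I. Computing rank(N^1) = 3, rank(N^2) = 1, rank(N^3) = 0; the number of blocks of size ≥ j is rank(N^{j−1}) − rank(N^j), giving [2, 2, 1]. So we have 1 block(s) of size 3, 1 block(s) of size 2 → block sizes [3, 2]

Assembling the blocks gives a Jordan form
J =
  [-1,  1,  0,  0,  0]
  [ 0, -1,  1,  0,  0]
  [ 0,  0, -1,  0,  0]
  [ 0,  0,  0, -1,  1]
  [ 0,  0,  0,  0, -1]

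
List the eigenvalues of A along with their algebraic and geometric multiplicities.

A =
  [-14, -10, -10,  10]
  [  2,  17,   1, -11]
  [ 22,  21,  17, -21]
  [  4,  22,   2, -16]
λ = -4: alg = 2, geom = 1; λ = 6: alg = 2, geom = 2

Step 1 — factor the characteristic polynomial to read off the algebraic multiplicities:
  χ_A(x) = (x - 6)^2*(x + 4)^2

Step 2 — compute geometric multiplicities via the rank-nullity identity g(λ) = n − rank(A − λI):
  rank(A − (-4)·I) = 3, so dim ker(A − (-4)·I) = n − 3 = 1
  rank(A − (6)·I) = 2, so dim ker(A − (6)·I) = n − 2 = 2

Summary:
  λ = -4: algebraic multiplicity = 2, geometric multiplicity = 1
  λ = 6: algebraic multiplicity = 2, geometric multiplicity = 2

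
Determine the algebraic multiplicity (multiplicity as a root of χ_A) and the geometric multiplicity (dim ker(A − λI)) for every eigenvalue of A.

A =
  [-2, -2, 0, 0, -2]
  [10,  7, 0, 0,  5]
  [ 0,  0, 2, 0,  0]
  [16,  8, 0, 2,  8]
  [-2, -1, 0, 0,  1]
λ = 2: alg = 5, geom = 4

Step 1 — factor the characteristic polynomial to read off the algebraic multiplicities:
  χ_A(x) = (x - 2)^5

Step 2 — compute geometric multiplicities via the rank-nullity identity g(λ) = n − rank(A − λI):
  rank(A − (2)·I) = 1, so dim ker(A − (2)·I) = n − 1 = 4

Summary:
  λ = 2: algebraic multiplicity = 5, geometric multiplicity = 4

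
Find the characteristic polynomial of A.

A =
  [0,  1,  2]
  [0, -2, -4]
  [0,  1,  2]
x^3

Expanding det(x·I − A) (e.g. by cofactor expansion or by noting that A is similar to its Jordan form J, which has the same characteristic polynomial as A) gives
  χ_A(x) = x^3
which factors as x^3. The eigenvalues (with algebraic multiplicities) are λ = 0 with multiplicity 3.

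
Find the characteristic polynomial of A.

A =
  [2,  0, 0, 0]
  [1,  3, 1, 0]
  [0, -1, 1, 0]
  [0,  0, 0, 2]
x^4 - 8*x^3 + 24*x^2 - 32*x + 16

Expanding det(x·I − A) (e.g. by cofactor expansion or by noting that A is similar to its Jordan form J, which has the same characteristic polynomial as A) gives
  χ_A(x) = x^4 - 8*x^3 + 24*x^2 - 32*x + 16
which factors as (x - 2)^4. The eigenvalues (with algebraic multiplicities) are λ = 2 with multiplicity 4.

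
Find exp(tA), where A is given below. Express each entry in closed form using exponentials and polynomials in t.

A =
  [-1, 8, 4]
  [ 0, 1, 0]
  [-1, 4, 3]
e^{tA} =
  [-2*t*exp(t) + exp(t), 8*t*exp(t), 4*t*exp(t)]
  [0, exp(t), 0]
  [-t*exp(t), 4*t*exp(t), 2*t*exp(t) + exp(t)]

Strategy: write A = P · J · P⁻¹ where J is a Jordan canonical form, so e^{tA} = P · e^{tJ} · P⁻¹, and e^{tJ} can be computed block-by-block.

A has Jordan form
J =
  [1, 1, 0]
  [0, 1, 0]
  [0, 0, 1]
(up to reordering of blocks).

Per-block formulas:
  For a 1×1 block at λ = 1: exp(t · [1]) = [e^(1t)].
  For a 2×2 Jordan block J_2(1): exp(t · J_2(1)) = e^(1t)·(I + t·N), where N is the 2×2 nilpotent shift.

After assembling e^{tJ} and conjugating by P, we get:

e^{tA} =
  [-2*t*exp(t) + exp(t), 8*t*exp(t), 4*t*exp(t)]
  [0, exp(t), 0]
  [-t*exp(t), 4*t*exp(t), 2*t*exp(t) + exp(t)]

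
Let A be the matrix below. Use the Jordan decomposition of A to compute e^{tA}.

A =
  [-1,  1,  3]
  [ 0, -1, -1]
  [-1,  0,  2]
e^{tA} =
  [-t^2 - t + 1, -t^2 + t, t^2 + 3*t]
  [t^2/2, t^2/2 - t + 1, -t^2/2 - t]
  [-t^2/2 - t, -t^2/2, t^2/2 + 2*t + 1]

Strategy: write A = P · J · P⁻¹ where J is a Jordan canonical form, so e^{tA} = P · e^{tJ} · P⁻¹, and e^{tJ} can be computed block-by-block.

A has Jordan form
J =
  [0, 1, 0]
  [0, 0, 1]
  [0, 0, 0]
(up to reordering of blocks).

Per-block formulas:
  For a 3×3 Jordan block J_3(0): exp(t · J_3(0)) = e^(0t)·(I + t·N + (t^2/2)·N^2), where N is the 3×3 nilpotent shift.

After assembling e^{tJ} and conjugating by P, we get:

e^{tA} =
  [-t^2 - t + 1, -t^2 + t, t^2 + 3*t]
  [t^2/2, t^2/2 - t + 1, -t^2/2 - t]
  [-t^2/2 - t, -t^2/2, t^2/2 + 2*t + 1]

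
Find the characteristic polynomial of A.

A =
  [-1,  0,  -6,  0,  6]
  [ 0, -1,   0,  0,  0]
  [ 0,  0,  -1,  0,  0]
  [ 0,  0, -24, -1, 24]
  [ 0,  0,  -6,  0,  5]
x^5 - x^4 - 14*x^3 - 26*x^2 - 19*x - 5

Expanding det(x·I − A) (e.g. by cofactor expansion or by noting that A is similar to its Jordan form J, which has the same characteristic polynomial as A) gives
  χ_A(x) = x^5 - x^4 - 14*x^3 - 26*x^2 - 19*x - 5
which factors as (x - 5)*(x + 1)^4. The eigenvalues (with algebraic multiplicities) are λ = -1 with multiplicity 4, λ = 5 with multiplicity 1.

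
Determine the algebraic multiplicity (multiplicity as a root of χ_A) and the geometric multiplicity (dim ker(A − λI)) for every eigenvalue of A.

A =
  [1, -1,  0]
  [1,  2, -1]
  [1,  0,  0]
λ = 1: alg = 3, geom = 1

Step 1 — factor the characteristic polynomial to read off the algebraic multiplicities:
  χ_A(x) = (x - 1)^3

Step 2 — compute geometric multiplicities via the rank-nullity identity g(λ) = n − rank(A − λI):
  rank(A − (1)·I) = 2, so dim ker(A − (1)·I) = n − 2 = 1

Summary:
  λ = 1: algebraic multiplicity = 3, geometric multiplicity = 1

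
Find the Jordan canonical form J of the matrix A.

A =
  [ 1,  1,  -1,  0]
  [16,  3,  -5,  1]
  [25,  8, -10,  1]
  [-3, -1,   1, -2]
J_2(-2) ⊕ J_2(-2)

The characteristic polynomial is
  det(x·I − A) = x^4 + 8*x^3 + 24*x^2 + 32*x + 16 = (x + 2)^4

Eigenvalues and multiplicities (the geometric multiplicity of λ is n − rank(A − λI), which equals the number of Jordan blocks for λ):
  λ = -2: algebraic multiplicity = 4, geometric multiplicity = 2

Determining the block sizes for each eigenvalue:
  λ = -2: with am = 4 and gm = 2, the partition is not yet determined (e.g. several partitions of 4 into 2 parts exist). Let N = A − (-2)·I. Computing rank(N^1) = 2, rank(N^2) = 0; the number of blocks of size ≥ j is rank(N^{j−1}) − rank(N^j), giving [2, 2]. So we have 2 block(s) of size 2 → block sizes [2, 2]

Assembling the blocks gives a Jordan form
J =
  [-2,  1,  0,  0]
  [ 0, -2,  0,  0]
  [ 0,  0, -2,  1]
  [ 0,  0,  0, -2]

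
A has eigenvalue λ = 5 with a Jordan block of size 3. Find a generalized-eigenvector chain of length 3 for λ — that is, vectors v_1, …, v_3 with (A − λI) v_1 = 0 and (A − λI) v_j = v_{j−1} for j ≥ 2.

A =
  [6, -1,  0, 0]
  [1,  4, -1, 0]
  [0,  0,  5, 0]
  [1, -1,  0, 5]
A Jordan chain for λ = 5 of length 3:
v_1 = (1, 1, 0, 1)ᵀ
v_2 = (0, -1, 0, 0)ᵀ
v_3 = (0, 0, 1, 0)ᵀ

Let N = A − (5)·I. We want v_3 with N^3 v_3 = 0 but N^2 v_3 ≠ 0; then v_{j-1} := N · v_j for j = 3, …, 2.

Pick v_3 = (0, 0, 1, 0)ᵀ.
Then v_2 = N · v_3 = (0, -1, 0, 0)ᵀ.
Then v_1 = N · v_2 = (1, 1, 0, 1)ᵀ.

Sanity check: (A − (5)·I) v_1 = (0, 0, 0, 0)ᵀ = 0. ✓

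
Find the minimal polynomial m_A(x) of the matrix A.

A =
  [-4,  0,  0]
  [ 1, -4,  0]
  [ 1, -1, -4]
x^3 + 12*x^2 + 48*x + 64

The characteristic polynomial is χ_A(x) = (x + 4)^3, so the eigenvalues are known. The minimal polynomial is
  m_A(x) = Π_λ (x − λ)^{k_λ}
where k_λ is the size of the *largest* Jordan block for λ (equivalently, the smallest k with (A − λI)^k v = 0 for every generalised eigenvector v of λ).

  λ = -4: largest Jordan block has size 3, contributing (x + 4)^3

So m_A(x) = (x + 4)^3 = x^3 + 12*x^2 + 48*x + 64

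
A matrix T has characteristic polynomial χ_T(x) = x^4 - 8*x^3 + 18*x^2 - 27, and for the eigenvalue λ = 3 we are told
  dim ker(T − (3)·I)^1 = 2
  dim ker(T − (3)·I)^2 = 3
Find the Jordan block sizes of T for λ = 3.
Block sizes for λ = 3: [2, 1]

From the dimensions of kernels of powers, the number of Jordan blocks of size at least j is d_j − d_{j−1} where d_j = dim ker(N^j) (with d_0 = 0). Computing the differences gives [2, 1].
The number of blocks of size exactly k is (#blocks of size ≥ k) − (#blocks of size ≥ k + 1), so the partition is: 1 block(s) of size 1, 1 block(s) of size 2.
In nonincreasing order the block sizes are [2, 1].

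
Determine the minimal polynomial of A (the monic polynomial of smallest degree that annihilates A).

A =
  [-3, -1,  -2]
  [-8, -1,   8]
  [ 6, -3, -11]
x^2 + 10*x + 25

The characteristic polynomial is χ_A(x) = (x + 5)^3, so the eigenvalues are known. The minimal polynomial is
  m_A(x) = Π_λ (x − λ)^{k_λ}
where k_λ is the size of the *largest* Jordan block for λ (equivalently, the smallest k with (A − λI)^k v = 0 for every generalised eigenvector v of λ).

  λ = -5: largest Jordan block has size 2, contributing (x + 5)^2

So m_A(x) = (x + 5)^2 = x^2 + 10*x + 25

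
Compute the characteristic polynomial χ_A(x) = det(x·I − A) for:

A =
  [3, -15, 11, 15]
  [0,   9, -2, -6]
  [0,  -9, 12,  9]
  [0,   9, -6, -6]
x^4 - 18*x^3 + 117*x^2 - 324*x + 324

Expanding det(x·I − A) (e.g. by cofactor expansion or by noting that A is similar to its Jordan form J, which has the same characteristic polynomial as A) gives
  χ_A(x) = x^4 - 18*x^3 + 117*x^2 - 324*x + 324
which factors as (x - 6)^2*(x - 3)^2. The eigenvalues (with algebraic multiplicities) are λ = 3 with multiplicity 2, λ = 6 with multiplicity 2.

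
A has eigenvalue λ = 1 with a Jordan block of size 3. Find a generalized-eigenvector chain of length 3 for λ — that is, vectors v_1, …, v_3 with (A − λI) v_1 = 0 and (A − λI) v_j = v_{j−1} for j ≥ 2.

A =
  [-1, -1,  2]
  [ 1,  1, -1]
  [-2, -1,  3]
A Jordan chain for λ = 1 of length 3:
v_1 = (-1, 0, -1)ᵀ
v_2 = (-2, 1, -2)ᵀ
v_3 = (1, 0, 0)ᵀ

Let N = A − (1)·I. We want v_3 with N^3 v_3 = 0 but N^2 v_3 ≠ 0; then v_{j-1} := N · v_j for j = 3, …, 2.

Pick v_3 = (1, 0, 0)ᵀ.
Then v_2 = N · v_3 = (-2, 1, -2)ᵀ.
Then v_1 = N · v_2 = (-1, 0, -1)ᵀ.

Sanity check: (A − (1)·I) v_1 = (0, 0, 0)ᵀ = 0. ✓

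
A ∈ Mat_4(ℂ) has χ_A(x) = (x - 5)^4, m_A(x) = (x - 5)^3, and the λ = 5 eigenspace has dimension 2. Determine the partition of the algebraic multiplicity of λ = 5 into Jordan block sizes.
Block sizes for λ = 5: [3, 1]

Step 1 — from the characteristic polynomial, algebraic multiplicity of λ = 5 is 4. From dim ker(A − (5)·I) = 2, there are exactly 2 Jordan blocks for λ = 5.
Step 2 — from the minimal polynomial, the factor (x − 5)^3 tells us the largest block for λ = 5 has size 3.
Step 3 — with total size 4, 2 blocks, and largest block 3, the block sizes (in nonincreasing order) are [3, 1].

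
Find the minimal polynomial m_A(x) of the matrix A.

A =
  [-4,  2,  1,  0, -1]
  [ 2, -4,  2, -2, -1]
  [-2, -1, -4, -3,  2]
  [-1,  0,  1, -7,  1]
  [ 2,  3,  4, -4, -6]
x^3 + 15*x^2 + 75*x + 125

The characteristic polynomial is χ_A(x) = (x + 5)^5, so the eigenvalues are known. The minimal polynomial is
  m_A(x) = Π_λ (x − λ)^{k_λ}
where k_λ is the size of the *largest* Jordan block for λ (equivalently, the smallest k with (A − λI)^k v = 0 for every generalised eigenvector v of λ).

  λ = -5: largest Jordan block has size 3, contributing (x + 5)^3

So m_A(x) = (x + 5)^3 = x^3 + 15*x^2 + 75*x + 125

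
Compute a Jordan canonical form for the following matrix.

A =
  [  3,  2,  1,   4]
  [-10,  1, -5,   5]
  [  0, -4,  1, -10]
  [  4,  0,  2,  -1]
J_2(1) ⊕ J_2(1)

The characteristic polynomial is
  det(x·I − A) = x^4 - 4*x^3 + 6*x^2 - 4*x + 1 = (x - 1)^4

Eigenvalues and multiplicities (the geometric multiplicity of λ is n − rank(A − λI), which equals the number of Jordan blocks for λ):
  λ = 1: algebraic multiplicity = 4, geometric multiplicity = 2

Determining the block sizes for each eigenvalue:
  λ = 1: with am = 4 and gm = 2, the partition is not yet determined (e.g. several partitions of 4 into 2 parts exist). Let N = A − (1)·I. Computing rank(N^1) = 2, rank(N^2) = 0; the number of blocks of size ≥ j is rank(N^{j−1}) − rank(N^j), giving [2, 2]. So we have 2 block(s) of size 2 → block sizes [2, 2]

Assembling the blocks gives a Jordan form
J =
  [1, 1, 0, 0]
  [0, 1, 0, 0]
  [0, 0, 1, 1]
  [0, 0, 0, 1]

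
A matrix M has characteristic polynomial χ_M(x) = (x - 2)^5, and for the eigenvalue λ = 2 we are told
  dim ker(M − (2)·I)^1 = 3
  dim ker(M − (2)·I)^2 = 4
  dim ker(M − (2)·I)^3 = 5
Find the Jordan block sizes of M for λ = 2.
Block sizes for λ = 2: [3, 1, 1]

From the dimensions of kernels of powers, the number of Jordan blocks of size at least j is d_j − d_{j−1} where d_j = dim ker(N^j) (with d_0 = 0). Computing the differences gives [3, 1, 1].
The number of blocks of size exactly k is (#blocks of size ≥ k) − (#blocks of size ≥ k + 1), so the partition is: 2 block(s) of size 1, 1 block(s) of size 3.
In nonincreasing order the block sizes are [3, 1, 1].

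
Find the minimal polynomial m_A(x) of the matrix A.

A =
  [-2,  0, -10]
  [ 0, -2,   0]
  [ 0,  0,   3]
x^2 - x - 6

The characteristic polynomial is χ_A(x) = (x - 3)*(x + 2)^2, so the eigenvalues are known. The minimal polynomial is
  m_A(x) = Π_λ (x − λ)^{k_λ}
where k_λ is the size of the *largest* Jordan block for λ (equivalently, the smallest k with (A − λI)^k v = 0 for every generalised eigenvector v of λ).

  λ = -2: largest Jordan block has size 1, contributing (x + 2)
  λ = 3: largest Jordan block has size 1, contributing (x − 3)

So m_A(x) = (x - 3)*(x + 2) = x^2 - x - 6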